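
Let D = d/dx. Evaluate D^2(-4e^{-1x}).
- 4 e^{- x}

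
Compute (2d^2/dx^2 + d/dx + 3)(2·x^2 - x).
6 x^{2} + x + 7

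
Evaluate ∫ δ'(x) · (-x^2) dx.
0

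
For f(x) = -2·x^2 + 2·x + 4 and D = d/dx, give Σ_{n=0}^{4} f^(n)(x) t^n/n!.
- 2 t^{2} - 2 t \left(2 x - 1\right) - 2 x^{2} + 2 x + 4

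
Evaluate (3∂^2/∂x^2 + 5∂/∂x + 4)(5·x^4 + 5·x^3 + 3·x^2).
20 x^{4} + 120 x^{3} + 267 x^{2} + 120 x + 18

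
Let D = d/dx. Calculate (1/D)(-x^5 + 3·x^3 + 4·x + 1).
- \frac{x^{6}}{6} + \frac{3 x^{4}}{4} + 2 x^{2} + x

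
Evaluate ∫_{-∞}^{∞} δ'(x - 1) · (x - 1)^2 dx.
0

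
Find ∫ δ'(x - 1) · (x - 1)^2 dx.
0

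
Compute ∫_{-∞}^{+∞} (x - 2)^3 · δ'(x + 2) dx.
-48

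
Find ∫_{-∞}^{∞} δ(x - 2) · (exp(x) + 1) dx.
1 + e^{2}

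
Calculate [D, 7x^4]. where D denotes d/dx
28 x^{3}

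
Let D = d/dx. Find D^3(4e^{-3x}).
- 108 e^{- 3 x}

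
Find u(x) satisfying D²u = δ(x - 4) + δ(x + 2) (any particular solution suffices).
\frac{|x - 4|}{2} + \frac{|x + 2|}{2}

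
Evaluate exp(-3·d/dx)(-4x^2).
- 4 x^{2} + 24 x - 36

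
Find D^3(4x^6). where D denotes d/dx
480 x^{3}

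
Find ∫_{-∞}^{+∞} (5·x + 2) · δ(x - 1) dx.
7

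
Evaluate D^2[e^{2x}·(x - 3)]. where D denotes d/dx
4 \left(x - 2\right) e^{2 x}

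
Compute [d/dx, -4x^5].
- 20 x^{4}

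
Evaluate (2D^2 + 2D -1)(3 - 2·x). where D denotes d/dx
2 x - 7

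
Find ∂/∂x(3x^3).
9 x^{2}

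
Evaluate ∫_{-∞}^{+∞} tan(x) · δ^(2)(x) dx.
0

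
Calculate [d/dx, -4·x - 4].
-4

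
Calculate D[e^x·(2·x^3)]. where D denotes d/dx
2 x^{2} \left(x + 3\right) e^{x}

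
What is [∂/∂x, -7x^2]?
- 14 x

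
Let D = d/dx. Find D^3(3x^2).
0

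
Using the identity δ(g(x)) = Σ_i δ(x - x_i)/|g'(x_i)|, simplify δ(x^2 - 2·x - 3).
\frac{\delta(x - 3) + \delta(x + 1)}{4}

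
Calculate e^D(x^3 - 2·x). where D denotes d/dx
x^{3} + 3 x^{2} + x - 1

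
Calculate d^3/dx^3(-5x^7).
- 1050 x^{4}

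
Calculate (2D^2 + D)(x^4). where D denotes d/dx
4 x^{2} \left(x + 6\right)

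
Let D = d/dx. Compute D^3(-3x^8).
- 1008 x^{5}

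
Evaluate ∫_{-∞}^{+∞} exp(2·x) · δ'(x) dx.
-2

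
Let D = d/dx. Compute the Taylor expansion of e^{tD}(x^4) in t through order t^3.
x \left(4 t^{3} + 6 t^{2} x + 4 t x^{2} + x^{3}\right)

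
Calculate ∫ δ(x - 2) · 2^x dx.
4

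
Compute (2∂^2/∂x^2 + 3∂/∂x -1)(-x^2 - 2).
x^{2} - 6 x - 2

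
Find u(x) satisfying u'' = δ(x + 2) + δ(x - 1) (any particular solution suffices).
\frac{|x + 2|}{2} + \frac{|x - 1|}{2}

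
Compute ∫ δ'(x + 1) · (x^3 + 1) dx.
-3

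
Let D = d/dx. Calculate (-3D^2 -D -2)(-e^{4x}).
54 e^{4 x}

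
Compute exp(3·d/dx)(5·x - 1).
5 x + 14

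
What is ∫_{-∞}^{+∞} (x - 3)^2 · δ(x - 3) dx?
0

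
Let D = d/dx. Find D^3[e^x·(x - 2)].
\left(x + 1\right) e^{x}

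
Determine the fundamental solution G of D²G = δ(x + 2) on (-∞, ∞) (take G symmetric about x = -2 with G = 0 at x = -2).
\frac{|x + 2|}{2}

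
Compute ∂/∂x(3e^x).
3 e^{x}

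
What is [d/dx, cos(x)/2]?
- \frac{\sin{\left(x \right)}}{2}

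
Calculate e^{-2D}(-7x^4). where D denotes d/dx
- 7 x^{4} + 56 x^{3} - 168 x^{2} + 224 x - 112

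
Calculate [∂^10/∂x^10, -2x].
-20\frac{d^{9}}{dx^{9}}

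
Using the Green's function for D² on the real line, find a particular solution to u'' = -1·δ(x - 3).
-\frac{|x - 3|}{2}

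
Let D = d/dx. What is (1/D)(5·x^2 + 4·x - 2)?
\frac{5 x^{3}}{3} + 2 x^{2} - 2 x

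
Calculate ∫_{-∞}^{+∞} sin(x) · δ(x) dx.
0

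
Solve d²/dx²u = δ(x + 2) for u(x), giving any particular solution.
\frac{|x + 2|}{2}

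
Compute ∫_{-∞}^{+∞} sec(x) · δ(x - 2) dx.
\sec{\left(2 \right)}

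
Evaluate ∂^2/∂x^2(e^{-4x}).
16 e^{- 4 x}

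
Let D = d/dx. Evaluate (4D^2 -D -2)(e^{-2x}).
16 e^{- 2 x}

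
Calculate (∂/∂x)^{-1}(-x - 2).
- \frac{x^{2}}{2} - 2 x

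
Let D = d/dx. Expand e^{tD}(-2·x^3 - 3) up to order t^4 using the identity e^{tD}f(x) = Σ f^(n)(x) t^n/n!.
- 2 t^{3} - 6 t^{2} x - 6 t x^{2} - 2 x^{3} - 3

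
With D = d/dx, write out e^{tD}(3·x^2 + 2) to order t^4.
3 t^{2} + 6 t x + 3 x^{2} + 2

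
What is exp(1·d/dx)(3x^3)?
3 x^{3} + 9 x^{2} + 9 x + 3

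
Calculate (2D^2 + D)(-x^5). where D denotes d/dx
5 x^{3} \left(- x - 8\right)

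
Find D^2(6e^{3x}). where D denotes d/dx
54 e^{3 x}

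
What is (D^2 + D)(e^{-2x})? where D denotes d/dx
2 e^{- 2 x}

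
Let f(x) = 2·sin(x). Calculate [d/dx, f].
2 \cos{\left(x \right)}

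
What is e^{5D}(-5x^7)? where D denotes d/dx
- 5 x^{7} - 175 x^{6} - 2625 x^{5} - 21875 x^{4} - 109375 x^{3} - 328125 x^{2} - 546875 x - 390625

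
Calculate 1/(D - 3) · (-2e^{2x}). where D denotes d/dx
2 e^{2 x}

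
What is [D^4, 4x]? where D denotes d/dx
16D^{3}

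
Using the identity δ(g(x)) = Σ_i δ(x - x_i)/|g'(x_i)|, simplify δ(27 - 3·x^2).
\frac{\delta(x - 3) + \delta(x + 3)}{18}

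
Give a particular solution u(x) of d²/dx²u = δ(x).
\frac{|x|}{2}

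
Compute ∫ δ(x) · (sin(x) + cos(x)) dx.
1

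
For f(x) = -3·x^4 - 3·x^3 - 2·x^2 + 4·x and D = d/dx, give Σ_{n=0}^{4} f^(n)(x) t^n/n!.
- 3 t^{4} - 3 t^{3} \left(4 x + 1\right) - t^{2} \left(18 x^{2} + 9 x + 2\right) - t \left(12 x^{3} + 9 x^{2} + 4 x - 4\right) - 3 x^{4} - 3 x^{3} - 2 x^{2} + 4 x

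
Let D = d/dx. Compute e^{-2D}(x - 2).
x - 4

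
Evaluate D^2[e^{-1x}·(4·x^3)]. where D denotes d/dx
4 x \left(x^{2} - 6 x + 6\right) e^{- x}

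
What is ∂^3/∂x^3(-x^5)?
- 60 x^{2}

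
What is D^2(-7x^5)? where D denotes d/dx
- 140 x^{3}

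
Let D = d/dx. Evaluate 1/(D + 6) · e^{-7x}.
- e^{- 7 x}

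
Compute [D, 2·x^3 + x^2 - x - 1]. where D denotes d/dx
6 x^{2} + 2 x - 1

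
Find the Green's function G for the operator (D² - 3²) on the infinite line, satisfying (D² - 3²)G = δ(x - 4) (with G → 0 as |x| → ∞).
-\frac{e^{-3|x - 4|}}{6}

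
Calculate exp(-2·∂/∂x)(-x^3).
- x^{3} + 6 x^{2} - 12 x + 8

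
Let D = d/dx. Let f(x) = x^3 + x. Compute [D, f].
3 x^{2} + 1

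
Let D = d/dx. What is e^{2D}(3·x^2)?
3 x^{2} + 12 x + 12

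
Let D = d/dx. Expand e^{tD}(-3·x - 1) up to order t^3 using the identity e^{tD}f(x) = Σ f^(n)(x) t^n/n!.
- 3 t - 3 x - 1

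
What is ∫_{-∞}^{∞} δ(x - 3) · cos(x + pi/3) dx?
\cos{\left(\frac{\pi}{3} + 3 \right)}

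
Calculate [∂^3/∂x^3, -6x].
-18\frac{d^{2}}{dx^{2}}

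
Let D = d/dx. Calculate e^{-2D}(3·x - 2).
3 x - 8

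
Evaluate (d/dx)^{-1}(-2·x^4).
- \frac{2 x^{5}}{5}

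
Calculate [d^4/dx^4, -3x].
-12\frac{d^{3}}{dx^{3}}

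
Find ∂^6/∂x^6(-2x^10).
- 302400 x^{4}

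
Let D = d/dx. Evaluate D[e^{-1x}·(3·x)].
3 \left(1 - x\right) e^{- x}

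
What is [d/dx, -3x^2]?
- 6 x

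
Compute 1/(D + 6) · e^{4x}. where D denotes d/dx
\frac{e^{4 x}}{10}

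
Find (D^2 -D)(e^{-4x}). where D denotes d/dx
20 e^{- 4 x}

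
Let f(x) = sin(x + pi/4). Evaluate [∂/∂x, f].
\cos{\left(x + \frac{\pi}{4} \right)}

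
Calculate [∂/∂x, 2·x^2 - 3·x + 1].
4 x - 3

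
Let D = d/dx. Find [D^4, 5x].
20D^{3}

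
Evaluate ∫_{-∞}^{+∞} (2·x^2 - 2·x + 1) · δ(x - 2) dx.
5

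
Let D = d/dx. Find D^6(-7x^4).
0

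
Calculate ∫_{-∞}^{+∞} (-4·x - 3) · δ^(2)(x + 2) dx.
0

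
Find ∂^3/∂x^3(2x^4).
48 x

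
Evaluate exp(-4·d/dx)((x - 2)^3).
x^{3} - 18 x^{2} + 108 x - 216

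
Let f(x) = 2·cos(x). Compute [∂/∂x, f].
- 2 \sin{\left(x \right)}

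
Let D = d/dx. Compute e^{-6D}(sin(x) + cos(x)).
\sqrt{2} \cos{\left(- x + \frac{\pi}{4} + 6 \right)}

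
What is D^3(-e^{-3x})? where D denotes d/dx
27 e^{- 3 x}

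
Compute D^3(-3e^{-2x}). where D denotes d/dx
24 e^{- 2 x}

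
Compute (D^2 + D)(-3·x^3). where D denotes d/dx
9 x \left(- x - 2\right)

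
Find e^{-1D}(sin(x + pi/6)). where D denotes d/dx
\sin{\left(x - 1 + \frac{\pi}{6} \right)}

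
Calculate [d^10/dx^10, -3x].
-30\frac{d^{9}}{dx^{9}}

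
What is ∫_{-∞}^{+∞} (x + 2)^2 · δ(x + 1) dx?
1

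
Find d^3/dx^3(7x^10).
5040 x^{7}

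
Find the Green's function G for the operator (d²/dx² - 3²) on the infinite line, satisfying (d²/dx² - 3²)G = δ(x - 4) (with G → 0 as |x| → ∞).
-\frac{e^{-3|x - 4|}}{6}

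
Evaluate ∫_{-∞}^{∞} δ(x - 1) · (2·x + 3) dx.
5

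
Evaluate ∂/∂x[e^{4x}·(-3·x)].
\left(- 12 x - 3\right) e^{4 x}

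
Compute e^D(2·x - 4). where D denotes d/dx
2 x - 2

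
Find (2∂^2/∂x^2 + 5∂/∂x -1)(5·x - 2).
27 - 5 x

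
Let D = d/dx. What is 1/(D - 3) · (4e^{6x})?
\frac{4 e^{6 x}}{3}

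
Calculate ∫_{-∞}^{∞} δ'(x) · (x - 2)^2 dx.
4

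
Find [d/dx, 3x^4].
12 x^{3}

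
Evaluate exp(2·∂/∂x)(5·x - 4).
5 x + 6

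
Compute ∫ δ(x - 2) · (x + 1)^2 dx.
9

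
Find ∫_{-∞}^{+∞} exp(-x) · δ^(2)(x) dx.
1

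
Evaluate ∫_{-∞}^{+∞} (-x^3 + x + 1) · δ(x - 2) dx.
-5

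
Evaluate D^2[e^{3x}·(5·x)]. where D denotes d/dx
\left(45 x + 30\right) e^{3 x}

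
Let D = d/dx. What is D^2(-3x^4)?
- 36 x^{2}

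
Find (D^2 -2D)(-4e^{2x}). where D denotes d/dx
0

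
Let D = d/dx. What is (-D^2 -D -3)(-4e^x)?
20 e^{x}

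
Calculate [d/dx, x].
1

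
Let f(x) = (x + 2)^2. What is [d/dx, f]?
2 x + 4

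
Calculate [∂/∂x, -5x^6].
- 30 x^{5}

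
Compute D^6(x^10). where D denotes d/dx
151200 x^{4}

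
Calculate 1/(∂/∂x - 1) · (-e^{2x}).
- e^{2 x}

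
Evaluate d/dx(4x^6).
24 x^{5}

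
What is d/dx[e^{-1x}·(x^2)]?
x \left(2 - x\right) e^{- x}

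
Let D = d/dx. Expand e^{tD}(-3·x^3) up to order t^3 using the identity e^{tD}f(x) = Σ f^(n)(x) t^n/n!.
- 3 t^{3} - 9 t^{2} x - 9 t x^{2} - 3 x^{3}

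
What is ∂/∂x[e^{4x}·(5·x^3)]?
x^{2} \left(20 x + 15\right) e^{4 x}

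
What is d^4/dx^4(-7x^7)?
- 5880 x^{3}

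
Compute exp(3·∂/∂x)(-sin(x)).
- \sin{\left(x + 3 \right)}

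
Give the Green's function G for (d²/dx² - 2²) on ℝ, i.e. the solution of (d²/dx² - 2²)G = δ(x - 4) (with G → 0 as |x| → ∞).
-\frac{e^{-2|x - 4|}}{4}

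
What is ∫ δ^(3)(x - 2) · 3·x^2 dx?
0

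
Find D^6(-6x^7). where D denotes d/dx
- 30240 x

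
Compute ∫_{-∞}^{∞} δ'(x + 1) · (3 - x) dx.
1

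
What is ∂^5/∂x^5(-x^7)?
- 2520 x^{2}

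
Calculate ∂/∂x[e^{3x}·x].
\left(3 x + 1\right) e^{3 x}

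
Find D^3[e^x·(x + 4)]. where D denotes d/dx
\left(x + 7\right) e^{x}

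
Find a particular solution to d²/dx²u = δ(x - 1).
\frac{|x - 1|}{2}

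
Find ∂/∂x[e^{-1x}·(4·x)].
4 \left(1 - x\right) e^{- x}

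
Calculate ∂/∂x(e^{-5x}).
- 5 e^{- 5 x}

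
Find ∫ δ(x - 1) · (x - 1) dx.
0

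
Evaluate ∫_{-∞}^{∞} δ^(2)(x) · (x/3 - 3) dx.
0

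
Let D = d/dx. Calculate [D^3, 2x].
6D^{2}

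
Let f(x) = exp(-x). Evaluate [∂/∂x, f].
- e^{- x}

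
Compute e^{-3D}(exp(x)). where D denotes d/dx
e^{x - 3}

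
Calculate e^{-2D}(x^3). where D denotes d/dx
x^{3} - 6 x^{2} + 12 x - 8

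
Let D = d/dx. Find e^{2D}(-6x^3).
- 6 x^{3} - 36 x^{2} - 72 x - 48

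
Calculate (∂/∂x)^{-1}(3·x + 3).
\frac{3 x^{2}}{2} + 3 x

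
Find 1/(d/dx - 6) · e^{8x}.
\frac{e^{8 x}}{2}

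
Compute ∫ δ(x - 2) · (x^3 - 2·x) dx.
4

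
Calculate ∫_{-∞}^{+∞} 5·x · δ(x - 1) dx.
5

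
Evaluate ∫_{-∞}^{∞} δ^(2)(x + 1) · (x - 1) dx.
0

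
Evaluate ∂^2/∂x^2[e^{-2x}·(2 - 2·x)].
8 \left(2 - x\right) e^{- 2 x}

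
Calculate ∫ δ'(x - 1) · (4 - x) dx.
1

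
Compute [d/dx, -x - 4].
-1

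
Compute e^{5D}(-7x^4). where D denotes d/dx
- 7 x^{4} - 140 x^{3} - 1050 x^{2} - 3500 x - 4375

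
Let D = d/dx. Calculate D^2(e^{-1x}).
e^{- x}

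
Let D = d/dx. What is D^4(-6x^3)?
0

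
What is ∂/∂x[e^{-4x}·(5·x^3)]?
x^{2} \left(15 - 20 x\right) e^{- 4 x}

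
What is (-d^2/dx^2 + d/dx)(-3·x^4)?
12 x^{2} \left(3 - x\right)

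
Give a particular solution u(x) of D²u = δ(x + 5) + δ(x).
\frac{|x + 5|}{2} + \frac{|x|}{2}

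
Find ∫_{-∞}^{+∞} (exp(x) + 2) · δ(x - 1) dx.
2 + e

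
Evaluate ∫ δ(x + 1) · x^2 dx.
1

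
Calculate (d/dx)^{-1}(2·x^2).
\frac{2 x^{3}}{3}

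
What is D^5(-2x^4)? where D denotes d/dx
0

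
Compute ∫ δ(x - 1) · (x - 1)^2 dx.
0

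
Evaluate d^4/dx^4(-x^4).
-24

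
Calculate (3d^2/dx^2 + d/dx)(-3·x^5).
15 x^{3} \left(- x - 12\right)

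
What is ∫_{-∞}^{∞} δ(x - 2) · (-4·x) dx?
-8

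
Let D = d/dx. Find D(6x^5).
30 x^{4}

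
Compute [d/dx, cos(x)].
- \sin{\left(x \right)}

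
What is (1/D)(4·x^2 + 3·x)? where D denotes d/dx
\frac{4 x^{3}}{3} + \frac{3 x^{2}}{2}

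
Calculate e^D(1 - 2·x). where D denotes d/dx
- 2 x - 1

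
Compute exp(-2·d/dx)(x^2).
x^{2} - 4 x + 4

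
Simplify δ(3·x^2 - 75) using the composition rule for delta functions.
\frac{\delta(x - 5) + \delta(x + 5)}{30}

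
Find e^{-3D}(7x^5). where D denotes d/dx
7 x^{5} - 105 x^{4} + 630 x^{3} - 1890 x^{2} + 2835 x - 1701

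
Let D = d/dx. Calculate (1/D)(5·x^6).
\frac{5 x^{7}}{7}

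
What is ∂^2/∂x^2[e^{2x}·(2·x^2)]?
\left(8 x^{2} + 16 x + 4\right) e^{2 x}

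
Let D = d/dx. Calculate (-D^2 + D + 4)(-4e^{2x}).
- 8 e^{2 x}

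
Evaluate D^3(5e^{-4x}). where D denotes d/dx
- 320 e^{- 4 x}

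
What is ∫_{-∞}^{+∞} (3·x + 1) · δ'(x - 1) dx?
-3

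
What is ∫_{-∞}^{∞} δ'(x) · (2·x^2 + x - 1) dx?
-1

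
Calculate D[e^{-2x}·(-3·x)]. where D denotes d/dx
3 \left(2 x - 1\right) e^{- 2 x}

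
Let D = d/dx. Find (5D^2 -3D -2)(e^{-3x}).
52 e^{- 3 x}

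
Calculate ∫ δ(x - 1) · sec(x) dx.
\sec{\left(1 \right)}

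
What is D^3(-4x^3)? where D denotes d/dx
-24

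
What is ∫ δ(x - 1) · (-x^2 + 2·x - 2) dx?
-1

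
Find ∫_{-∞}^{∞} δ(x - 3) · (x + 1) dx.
4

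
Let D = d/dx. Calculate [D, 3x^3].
9 x^{2}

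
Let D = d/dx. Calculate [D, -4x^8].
- 32 x^{7}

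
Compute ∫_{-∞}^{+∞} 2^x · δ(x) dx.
1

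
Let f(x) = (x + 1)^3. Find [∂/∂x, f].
3 \left(x + 1\right)^{2}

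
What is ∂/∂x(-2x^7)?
- 14 x^{6}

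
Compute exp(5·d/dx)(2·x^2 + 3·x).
2 x^{2} + 23 x + 65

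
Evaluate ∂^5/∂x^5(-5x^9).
- 75600 x^{4}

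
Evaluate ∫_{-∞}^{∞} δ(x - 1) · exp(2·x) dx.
e^{2}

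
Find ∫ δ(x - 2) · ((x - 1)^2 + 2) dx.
3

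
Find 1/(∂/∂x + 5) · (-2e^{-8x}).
\frac{2 e^{- 8 x}}{3}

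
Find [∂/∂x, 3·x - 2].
3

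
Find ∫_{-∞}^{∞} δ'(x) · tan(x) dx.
-1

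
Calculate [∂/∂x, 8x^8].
64 x^{7}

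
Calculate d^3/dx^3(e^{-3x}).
- 27 e^{- 3 x}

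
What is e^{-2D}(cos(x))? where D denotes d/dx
\cos{\left(x - 2 \right)}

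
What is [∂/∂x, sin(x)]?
\cos{\left(x \right)}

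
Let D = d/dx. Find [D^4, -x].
-4D^{3}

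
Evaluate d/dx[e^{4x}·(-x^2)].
2 x \left(- 2 x - 1\right) e^{4 x}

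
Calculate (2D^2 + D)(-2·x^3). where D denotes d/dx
6 x \left(- x - 4\right)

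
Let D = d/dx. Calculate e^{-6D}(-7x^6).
- 7 x^{6} + 252 x^{5} - 3780 x^{4} + 30240 x^{3} - 136080 x^{2} + 326592 x - 326592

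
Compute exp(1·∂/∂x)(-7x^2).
- 7 x^{2} - 14 x - 7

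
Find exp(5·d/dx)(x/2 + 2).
\frac{x}{2} + \frac{9}{2}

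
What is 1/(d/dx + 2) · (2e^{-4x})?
- e^{- 4 x}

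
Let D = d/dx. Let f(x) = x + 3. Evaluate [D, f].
1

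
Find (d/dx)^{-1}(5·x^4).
x^{5}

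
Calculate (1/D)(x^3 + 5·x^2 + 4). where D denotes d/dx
\frac{x^{4}}{4} + \frac{5 x^{3}}{3} + 4 x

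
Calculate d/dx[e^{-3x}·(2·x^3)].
6 x^{2} \left(1 - x\right) e^{- 3 x}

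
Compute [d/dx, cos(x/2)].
- \frac{\sin{\left(\frac{x}{2} \right)}}{2}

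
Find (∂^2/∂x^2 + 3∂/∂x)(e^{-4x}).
4 e^{- 4 x}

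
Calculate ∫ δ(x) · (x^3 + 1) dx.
1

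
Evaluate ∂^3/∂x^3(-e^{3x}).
- 27 e^{3 x}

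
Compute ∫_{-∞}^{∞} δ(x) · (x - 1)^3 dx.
-1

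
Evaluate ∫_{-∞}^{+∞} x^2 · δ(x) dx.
0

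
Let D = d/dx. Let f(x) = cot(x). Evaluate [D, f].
- \frac{1}{\sin^{2}{\left(x \right)}}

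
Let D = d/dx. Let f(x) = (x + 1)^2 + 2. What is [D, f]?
2 x + 2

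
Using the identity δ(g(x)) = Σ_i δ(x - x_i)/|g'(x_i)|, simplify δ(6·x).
\frac{\delta(x)}{6}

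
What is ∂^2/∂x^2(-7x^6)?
- 210 x^{4}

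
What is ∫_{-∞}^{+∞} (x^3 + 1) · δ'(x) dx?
0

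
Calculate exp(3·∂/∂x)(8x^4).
8 x^{4} + 96 x^{3} + 432 x^{2} + 864 x + 648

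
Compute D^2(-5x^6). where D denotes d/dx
- 150 x^{4}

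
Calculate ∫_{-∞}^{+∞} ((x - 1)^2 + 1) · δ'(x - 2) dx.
-2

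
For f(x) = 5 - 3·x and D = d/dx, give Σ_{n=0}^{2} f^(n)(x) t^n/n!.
- 3 t - 3 x + 5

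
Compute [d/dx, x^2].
2 x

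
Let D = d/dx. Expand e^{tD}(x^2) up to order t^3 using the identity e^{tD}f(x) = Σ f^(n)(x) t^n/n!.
t^{2} + 2 t x + x^{2}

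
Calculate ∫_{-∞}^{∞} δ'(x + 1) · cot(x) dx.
\frac{1}{\sin^{2}{\left(1 \right)}}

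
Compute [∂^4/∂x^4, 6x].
24\frac{d^{3}}{dx^{3}}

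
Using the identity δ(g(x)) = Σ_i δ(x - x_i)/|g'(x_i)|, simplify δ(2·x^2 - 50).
\frac{\delta(x - 5) + \delta(x + 5)}{20}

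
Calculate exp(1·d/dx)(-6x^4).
- 6 x^{4} - 24 x^{3} - 36 x^{2} - 24 x - 6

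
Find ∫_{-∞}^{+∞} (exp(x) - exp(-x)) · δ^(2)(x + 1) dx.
- 2 \sinh{\left(1 \right)}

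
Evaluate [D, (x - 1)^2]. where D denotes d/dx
2 x - 2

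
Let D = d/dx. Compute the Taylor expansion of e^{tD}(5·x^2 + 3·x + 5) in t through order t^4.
5 t^{2} + t \left(10 x + 3\right) + 5 x^{2} + 3 x + 5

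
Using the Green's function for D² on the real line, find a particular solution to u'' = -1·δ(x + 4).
-\frac{|x + 4|}{2}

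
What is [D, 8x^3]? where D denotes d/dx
24 x^{2}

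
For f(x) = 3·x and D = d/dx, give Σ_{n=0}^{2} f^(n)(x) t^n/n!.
3 t + 3 x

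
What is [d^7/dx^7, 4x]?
28\frac{d^{6}}{dx^{6}}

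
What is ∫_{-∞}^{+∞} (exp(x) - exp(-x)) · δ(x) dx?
0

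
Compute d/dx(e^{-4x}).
- 4 e^{- 4 x}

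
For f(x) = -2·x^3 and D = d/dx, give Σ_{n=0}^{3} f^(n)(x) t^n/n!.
- 2 t^{3} - 6 t^{2} x - 6 t x^{2} - 2 x^{3}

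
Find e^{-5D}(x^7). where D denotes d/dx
x^{7} - 35 x^{6} + 525 x^{5} - 4375 x^{4} + 21875 x^{3} - 65625 x^{2} + 109375 x - 78125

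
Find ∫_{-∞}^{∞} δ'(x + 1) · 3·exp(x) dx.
- \frac{3}{e}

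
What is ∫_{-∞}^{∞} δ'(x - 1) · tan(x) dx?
- \tan^{2}{\left(1 \right)} - 1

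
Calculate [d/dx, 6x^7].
42 x^{6}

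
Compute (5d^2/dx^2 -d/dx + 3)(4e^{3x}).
180 e^{3 x}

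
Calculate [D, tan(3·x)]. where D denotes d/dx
\frac{3}{\cos^{2}{\left(3 x \right)}}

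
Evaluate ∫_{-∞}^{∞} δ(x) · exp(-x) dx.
1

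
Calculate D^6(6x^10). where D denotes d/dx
907200 x^{4}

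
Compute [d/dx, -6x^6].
- 36 x^{5}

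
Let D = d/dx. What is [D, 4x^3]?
12 x^{2}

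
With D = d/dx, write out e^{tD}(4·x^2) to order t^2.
4 t^{2} + 8 t x + 4 x^{2}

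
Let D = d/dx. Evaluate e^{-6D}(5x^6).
5 x^{6} - 180 x^{5} + 2700 x^{4} - 21600 x^{3} + 97200 x^{2} - 233280 x + 233280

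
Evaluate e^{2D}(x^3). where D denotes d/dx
x^{3} + 6 x^{2} + 12 x + 8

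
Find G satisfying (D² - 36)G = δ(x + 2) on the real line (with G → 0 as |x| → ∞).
-\frac{e^{-6|x + 2|}}{12}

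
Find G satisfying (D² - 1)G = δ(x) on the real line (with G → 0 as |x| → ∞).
-\frac{e^{-|x|}}{2}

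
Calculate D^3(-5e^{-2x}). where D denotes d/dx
40 e^{- 2 x}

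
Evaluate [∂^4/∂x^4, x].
4\frac{d^{3}}{dx^{3}}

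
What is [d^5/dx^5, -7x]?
-35\frac{d^{4}}{dx^{4}}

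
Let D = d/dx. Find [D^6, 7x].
42D^{5}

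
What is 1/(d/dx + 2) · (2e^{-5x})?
- \frac{2 e^{- 5 x}}{3}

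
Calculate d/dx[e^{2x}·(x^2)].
2 x \left(x + 1\right) e^{2 x}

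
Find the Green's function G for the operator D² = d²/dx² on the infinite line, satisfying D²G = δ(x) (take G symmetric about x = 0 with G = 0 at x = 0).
\frac{|x|}{2}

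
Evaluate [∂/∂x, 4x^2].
8 x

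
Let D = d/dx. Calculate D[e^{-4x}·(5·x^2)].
10 x \left(1 - 2 x\right) e^{- 4 x}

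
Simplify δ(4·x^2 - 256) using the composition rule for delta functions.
\frac{\delta(x - 8) + \delta(x + 8)}{64}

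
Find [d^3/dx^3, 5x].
15\frac{d^{2}}{dx^{2}}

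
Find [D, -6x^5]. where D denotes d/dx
- 30 x^{4}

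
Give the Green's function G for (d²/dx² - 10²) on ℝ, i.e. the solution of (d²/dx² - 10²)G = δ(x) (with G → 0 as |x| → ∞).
-\frac{e^{-10|x|}}{20}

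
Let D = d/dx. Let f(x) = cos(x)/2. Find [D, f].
- \frac{\sin{\left(x \right)}}{2}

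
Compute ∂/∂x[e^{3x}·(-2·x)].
\left(- 6 x - 2\right) e^{3 x}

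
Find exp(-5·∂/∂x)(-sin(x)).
- \sin{\left(x - 5 \right)}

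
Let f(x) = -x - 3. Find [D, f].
-1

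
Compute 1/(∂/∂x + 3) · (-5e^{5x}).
- \frac{5 e^{5 x}}{8}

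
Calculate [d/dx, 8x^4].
32 x^{3}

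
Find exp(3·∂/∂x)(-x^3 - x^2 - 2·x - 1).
- x^{3} - 10 x^{2} - 35 x - 43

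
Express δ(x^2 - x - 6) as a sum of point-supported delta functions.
\frac{\delta(x + 2) + \delta(x - 3)}{5}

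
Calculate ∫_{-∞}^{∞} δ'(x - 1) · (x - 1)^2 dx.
0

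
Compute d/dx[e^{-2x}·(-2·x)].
2 \left(2 x - 1\right) e^{- 2 x}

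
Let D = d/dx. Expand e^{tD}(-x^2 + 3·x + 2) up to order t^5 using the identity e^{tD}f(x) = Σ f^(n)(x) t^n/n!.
- t^{2} - t \left(2 x - 3\right) - x^{2} + 3 x + 2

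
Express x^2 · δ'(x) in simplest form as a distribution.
0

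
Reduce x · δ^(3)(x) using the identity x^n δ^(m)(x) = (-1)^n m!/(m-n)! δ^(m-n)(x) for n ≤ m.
-3\delta^{(2)}(x)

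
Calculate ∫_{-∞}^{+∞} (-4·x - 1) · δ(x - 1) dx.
-5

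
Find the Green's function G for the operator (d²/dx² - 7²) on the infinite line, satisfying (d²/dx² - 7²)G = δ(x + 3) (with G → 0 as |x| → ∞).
-\frac{e^{-7|x + 3|}}{14}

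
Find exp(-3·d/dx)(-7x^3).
- 7 x^{3} + 63 x^{2} - 189 x + 189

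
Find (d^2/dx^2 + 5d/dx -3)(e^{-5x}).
- 3 e^{- 5 x}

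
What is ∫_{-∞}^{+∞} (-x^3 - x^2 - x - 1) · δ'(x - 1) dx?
6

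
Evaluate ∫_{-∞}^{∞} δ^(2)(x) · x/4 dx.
0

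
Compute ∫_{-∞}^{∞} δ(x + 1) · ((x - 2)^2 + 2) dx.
11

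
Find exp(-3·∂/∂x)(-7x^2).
- 7 x^{2} + 42 x - 63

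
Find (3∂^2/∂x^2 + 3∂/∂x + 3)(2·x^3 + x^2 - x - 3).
6 x^{3} + 21 x^{2} + 39 x - 6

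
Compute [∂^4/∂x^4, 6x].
24\frac{d^{3}}{dx^{3}}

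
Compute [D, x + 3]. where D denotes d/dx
1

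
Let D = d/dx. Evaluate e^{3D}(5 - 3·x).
- 3 x - 4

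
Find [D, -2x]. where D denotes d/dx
-2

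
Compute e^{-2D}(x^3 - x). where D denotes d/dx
x^{3} - 6 x^{2} + 11 x - 6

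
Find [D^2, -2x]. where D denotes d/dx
-4D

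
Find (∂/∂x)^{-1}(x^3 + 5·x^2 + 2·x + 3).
\frac{x^{4}}{4} + \frac{5 x^{3}}{3} + x^{2} + 3 x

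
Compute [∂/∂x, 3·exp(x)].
3 e^{x}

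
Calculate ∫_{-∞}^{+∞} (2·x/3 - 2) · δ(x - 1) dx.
- \frac{4}{3}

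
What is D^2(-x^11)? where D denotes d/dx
- 110 x^{9}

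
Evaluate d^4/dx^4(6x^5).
720 x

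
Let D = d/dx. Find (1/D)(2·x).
x^{2}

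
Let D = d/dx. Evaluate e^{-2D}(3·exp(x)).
3 e^{x - 2}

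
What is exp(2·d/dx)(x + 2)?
x + 4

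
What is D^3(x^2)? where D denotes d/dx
0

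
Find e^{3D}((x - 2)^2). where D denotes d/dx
x^{2} + 2 x + 1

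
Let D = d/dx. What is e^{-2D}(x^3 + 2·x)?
x^{3} - 6 x^{2} + 14 x - 12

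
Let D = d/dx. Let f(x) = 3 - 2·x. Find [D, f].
-2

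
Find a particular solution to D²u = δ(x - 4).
\frac{|x - 4|}{2}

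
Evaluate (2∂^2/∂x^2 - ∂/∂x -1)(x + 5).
- x - 6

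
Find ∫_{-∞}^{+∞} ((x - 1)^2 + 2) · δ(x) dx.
3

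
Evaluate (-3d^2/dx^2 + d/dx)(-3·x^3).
9 x \left(6 - x\right)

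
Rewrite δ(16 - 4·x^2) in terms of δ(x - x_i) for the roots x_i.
\frac{\delta(x - 2) + \delta(x + 2)}{16}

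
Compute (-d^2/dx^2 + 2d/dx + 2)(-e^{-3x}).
13 e^{- 3 x}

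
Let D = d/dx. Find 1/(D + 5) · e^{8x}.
\frac{e^{8 x}}{13}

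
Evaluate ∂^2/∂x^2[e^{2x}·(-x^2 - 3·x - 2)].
\left(- 4 x^{2} - 20 x - 22\right) e^{2 x}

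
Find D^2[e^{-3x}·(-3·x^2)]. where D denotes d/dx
3 \left(- 9 x^{2} + 12 x - 2\right) e^{- 3 x}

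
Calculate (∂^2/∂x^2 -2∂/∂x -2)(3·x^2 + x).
- 6 x^{2} - 14 x + 4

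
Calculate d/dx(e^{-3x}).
- 3 e^{- 3 x}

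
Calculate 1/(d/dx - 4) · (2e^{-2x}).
- \frac{e^{- 2 x}}{3}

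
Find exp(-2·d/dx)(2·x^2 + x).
2 x^{2} - 7 x + 6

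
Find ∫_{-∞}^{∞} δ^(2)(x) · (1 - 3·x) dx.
0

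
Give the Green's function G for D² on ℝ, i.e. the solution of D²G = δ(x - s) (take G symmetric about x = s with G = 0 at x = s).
\frac{|x - s|}{2}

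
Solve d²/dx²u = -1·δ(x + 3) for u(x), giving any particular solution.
-\frac{|x + 3|}{2}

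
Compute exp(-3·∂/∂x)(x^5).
x^{5} - 15 x^{4} + 90 x^{3} - 270 x^{2} + 405 x - 243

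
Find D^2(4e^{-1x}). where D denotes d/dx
4 e^{- x}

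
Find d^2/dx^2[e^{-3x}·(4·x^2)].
4 \left(9 x^{2} - 12 x + 2\right) e^{- 3 x}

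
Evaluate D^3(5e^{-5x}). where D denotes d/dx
- 625 e^{- 5 x}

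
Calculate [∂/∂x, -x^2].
- 2 x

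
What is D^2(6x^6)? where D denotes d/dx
180 x^{4}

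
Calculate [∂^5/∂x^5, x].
5\frac{d^{4}}{dx^{4}}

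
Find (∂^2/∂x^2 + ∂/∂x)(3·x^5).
15 x^{3} \left(x + 4\right)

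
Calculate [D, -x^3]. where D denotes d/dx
- 3 x^{2}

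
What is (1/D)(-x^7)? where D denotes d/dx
- \frac{x^{8}}{8}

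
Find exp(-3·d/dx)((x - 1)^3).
x^{3} - 12 x^{2} + 48 x - 64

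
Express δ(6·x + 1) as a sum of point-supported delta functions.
\frac{\delta(x + 1/6)}{6}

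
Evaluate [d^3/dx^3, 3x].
9\frac{d^{2}}{dx^{2}}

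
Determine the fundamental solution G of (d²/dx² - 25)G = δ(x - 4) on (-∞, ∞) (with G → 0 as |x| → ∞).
-\frac{e^{-5|x - 4|}}{10}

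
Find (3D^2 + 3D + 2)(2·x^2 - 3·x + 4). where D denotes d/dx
4 x^{2} + 6 x + 11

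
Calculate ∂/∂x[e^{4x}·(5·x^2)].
10 x \left(2 x + 1\right) e^{4 x}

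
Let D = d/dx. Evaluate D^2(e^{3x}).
9 e^{3 x}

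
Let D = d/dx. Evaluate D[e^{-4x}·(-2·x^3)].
x^{2} \left(8 x - 6\right) e^{- 4 x}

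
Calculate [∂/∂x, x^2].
2 x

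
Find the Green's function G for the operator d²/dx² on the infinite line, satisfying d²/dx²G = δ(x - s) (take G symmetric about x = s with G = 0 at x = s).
\frac{|x - s|}{2}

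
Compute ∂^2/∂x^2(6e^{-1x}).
6 e^{- x}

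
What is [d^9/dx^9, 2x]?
18\frac{d^{8}}{dx^{8}}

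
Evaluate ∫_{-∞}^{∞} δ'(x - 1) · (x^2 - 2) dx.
-2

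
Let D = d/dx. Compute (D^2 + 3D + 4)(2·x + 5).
8 x + 26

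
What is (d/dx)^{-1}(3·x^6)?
\frac{3 x^{7}}{7}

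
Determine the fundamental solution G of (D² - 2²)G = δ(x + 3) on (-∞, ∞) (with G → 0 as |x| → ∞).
-\frac{e^{-2|x + 3|}}{4}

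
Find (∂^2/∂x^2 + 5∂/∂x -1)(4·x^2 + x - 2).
- 4 x^{2} + 39 x + 15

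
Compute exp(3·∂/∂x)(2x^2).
2 x^{2} + 12 x + 18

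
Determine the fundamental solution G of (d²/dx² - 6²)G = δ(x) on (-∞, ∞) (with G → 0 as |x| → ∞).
-\frac{e^{-6|x|}}{12}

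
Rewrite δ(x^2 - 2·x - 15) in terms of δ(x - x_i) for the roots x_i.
\frac{\delta(x + 3) + \delta(x - 5)}{8}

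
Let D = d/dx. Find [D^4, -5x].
-20D^{3}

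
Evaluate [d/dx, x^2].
2 x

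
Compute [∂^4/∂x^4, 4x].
16\frac{d^{3}}{dx^{3}}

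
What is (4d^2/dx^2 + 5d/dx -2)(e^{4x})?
82 e^{4 x}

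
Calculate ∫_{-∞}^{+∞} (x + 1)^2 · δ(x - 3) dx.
16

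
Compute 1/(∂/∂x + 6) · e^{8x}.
\frac{e^{8 x}}{14}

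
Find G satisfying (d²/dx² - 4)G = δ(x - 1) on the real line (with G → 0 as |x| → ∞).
-\frac{e^{-2|x - 1|}}{4}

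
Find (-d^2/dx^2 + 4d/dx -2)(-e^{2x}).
- 2 e^{2 x}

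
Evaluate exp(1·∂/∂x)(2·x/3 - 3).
\frac{2 x}{3} - \frac{7}{3}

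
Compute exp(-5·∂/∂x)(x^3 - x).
x^{3} - 15 x^{2} + 74 x - 120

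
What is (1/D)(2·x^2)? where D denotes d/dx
\frac{2 x^{3}}{3}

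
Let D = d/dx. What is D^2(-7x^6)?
- 210 x^{4}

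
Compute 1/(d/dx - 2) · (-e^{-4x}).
\frac{e^{- 4 x}}{6}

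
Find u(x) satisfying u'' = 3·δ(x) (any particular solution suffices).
\frac{3|x|}{2}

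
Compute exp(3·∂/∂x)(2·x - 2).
2 x + 4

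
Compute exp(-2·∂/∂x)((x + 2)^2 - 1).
x^{2} - 1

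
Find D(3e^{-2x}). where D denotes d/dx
- 6 e^{- 2 x}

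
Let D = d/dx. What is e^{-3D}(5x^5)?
5 x^{5} - 75 x^{4} + 450 x^{3} - 1350 x^{2} + 2025 x - 1215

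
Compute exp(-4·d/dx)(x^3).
x^{3} - 12 x^{2} + 48 x - 64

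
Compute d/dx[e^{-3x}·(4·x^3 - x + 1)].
\left(- 12 x^{3} + 12 x^{2} + 3 x - 4\right) e^{- 3 x}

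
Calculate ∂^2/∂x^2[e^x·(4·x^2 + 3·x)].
\left(4 x^{2} + 19 x + 14\right) e^{x}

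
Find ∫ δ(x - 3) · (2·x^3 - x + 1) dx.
52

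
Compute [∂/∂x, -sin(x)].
- \cos{\left(x \right)}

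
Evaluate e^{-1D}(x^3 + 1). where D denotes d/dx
x \left(x^{2} - 3 x + 3\right)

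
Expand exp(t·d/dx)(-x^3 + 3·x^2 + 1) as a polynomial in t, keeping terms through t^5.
- t^{3} - 3 t^{2} \left(x - 1\right) - 3 t x \left(x - 2\right) - x^{3} + 3 x^{2} + 1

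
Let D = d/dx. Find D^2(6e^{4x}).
96 e^{4 x}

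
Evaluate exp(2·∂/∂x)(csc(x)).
\csc{\left(x + 2 \right)}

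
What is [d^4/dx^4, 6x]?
24\frac{d^{3}}{dx^{3}}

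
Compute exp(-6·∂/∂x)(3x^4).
3 x^{4} - 72 x^{3} + 648 x^{2} - 2592 x + 3888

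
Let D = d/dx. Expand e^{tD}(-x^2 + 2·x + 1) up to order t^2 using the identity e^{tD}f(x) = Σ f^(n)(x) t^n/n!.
- t^{2} - 2 t \left(x - 1\right) - x^{2} + 2 x + 1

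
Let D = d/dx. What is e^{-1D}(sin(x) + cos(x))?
\sqrt{2} \cos{\left(- x + \frac{\pi}{4} + 1 \right)}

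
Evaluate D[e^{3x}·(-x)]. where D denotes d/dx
\left(- 3 x - 1\right) e^{3 x}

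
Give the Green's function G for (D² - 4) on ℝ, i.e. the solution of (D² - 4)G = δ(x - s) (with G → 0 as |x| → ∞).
-\frac{e^{-2|x-s|}}{4}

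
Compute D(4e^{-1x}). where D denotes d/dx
- 4 e^{- x}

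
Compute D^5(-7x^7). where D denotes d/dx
- 17640 x^{2}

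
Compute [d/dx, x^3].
3 x^{2}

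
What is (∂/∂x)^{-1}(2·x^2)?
\frac{2 x^{3}}{3}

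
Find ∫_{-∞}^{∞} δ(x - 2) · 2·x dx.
4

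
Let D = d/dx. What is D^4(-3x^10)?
- 15120 x^{6}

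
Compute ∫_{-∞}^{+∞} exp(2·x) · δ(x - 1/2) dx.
e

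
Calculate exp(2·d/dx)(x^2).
x^{2} + 4 x + 4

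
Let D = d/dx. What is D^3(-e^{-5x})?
125 e^{- 5 x}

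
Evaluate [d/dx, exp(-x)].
- e^{- x}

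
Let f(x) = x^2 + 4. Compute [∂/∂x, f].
2 x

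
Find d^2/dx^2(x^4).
12 x^{2}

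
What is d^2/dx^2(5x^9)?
360 x^{7}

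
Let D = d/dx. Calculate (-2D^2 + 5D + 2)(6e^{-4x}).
- 300 e^{- 4 x}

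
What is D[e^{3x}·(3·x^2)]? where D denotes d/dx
3 x \left(3 x + 2\right) e^{3 x}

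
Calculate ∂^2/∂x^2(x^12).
132 x^{10}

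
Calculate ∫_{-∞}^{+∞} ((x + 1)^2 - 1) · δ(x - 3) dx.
15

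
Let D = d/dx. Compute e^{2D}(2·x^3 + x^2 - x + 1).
2 x^{3} + 13 x^{2} + 27 x + 19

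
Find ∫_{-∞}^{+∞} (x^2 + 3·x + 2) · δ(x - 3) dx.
20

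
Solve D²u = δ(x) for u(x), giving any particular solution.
\frac{|x|}{2}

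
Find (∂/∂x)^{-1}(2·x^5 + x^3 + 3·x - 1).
\frac{x^{6}}{3} + \frac{x^{4}}{4} + \frac{3 x^{2}}{2} - x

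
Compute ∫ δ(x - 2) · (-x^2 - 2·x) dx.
-8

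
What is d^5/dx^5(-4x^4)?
0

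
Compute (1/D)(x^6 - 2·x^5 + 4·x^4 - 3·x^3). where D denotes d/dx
\frac{x^{7}}{7} - \frac{x^{6}}{3} + \frac{4 x^{5}}{5} - \frac{3 x^{4}}{4}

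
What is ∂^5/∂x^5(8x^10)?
241920 x^{5}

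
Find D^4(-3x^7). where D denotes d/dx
- 2520 x^{3}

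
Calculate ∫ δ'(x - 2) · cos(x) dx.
\sin{\left(2 \right)}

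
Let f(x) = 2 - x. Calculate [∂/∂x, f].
-1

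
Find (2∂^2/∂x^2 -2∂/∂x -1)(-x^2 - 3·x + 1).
x^{2} + 7 x + 1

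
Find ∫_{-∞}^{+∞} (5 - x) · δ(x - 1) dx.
4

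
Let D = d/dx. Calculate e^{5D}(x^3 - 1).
x^{3} + 15 x^{2} + 75 x + 124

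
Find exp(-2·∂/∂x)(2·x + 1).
2 x - 3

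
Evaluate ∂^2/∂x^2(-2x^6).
- 60 x^{4}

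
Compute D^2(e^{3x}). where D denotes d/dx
9 e^{3 x}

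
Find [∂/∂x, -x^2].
- 2 x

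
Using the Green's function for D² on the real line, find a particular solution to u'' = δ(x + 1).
\frac{|x + 1|}{2}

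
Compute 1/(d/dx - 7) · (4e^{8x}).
4 e^{8 x}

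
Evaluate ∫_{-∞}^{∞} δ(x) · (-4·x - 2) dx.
-2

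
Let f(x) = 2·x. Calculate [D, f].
2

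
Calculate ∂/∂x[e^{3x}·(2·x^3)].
6 x^{2} \left(x + 1\right) e^{3 x}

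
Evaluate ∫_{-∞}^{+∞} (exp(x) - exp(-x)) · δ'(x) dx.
-2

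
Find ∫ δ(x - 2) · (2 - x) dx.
0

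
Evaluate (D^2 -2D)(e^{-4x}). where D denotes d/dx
24 e^{- 4 x}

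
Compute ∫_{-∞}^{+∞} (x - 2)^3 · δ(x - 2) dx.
0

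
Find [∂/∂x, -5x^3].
- 15 x^{2}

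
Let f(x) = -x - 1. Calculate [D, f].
-1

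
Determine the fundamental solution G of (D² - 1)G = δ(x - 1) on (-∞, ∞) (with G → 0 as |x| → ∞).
-\frac{e^{-|x - 1|}}{2}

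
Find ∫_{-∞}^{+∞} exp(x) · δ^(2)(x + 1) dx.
e^{-1}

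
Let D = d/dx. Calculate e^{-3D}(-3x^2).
- 3 x^{2} + 18 x - 27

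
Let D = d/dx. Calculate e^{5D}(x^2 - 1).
x^{2} + 10 x + 24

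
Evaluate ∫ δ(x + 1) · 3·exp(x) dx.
\frac{3}{e}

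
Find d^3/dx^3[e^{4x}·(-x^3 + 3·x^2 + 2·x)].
\left(- 64 x^{3} + 48 x^{2} + 344 x + 162\right) e^{4 x}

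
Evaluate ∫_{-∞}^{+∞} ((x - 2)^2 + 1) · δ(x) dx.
5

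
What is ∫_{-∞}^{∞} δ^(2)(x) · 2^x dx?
\log{\left(2 \right)}^{2}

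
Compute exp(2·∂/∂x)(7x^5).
7 x^{5} + 70 x^{4} + 280 x^{3} + 560 x^{2} + 560 x + 224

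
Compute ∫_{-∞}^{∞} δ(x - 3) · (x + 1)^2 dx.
16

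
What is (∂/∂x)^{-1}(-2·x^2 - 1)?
- \frac{2 x^{3}}{3} - x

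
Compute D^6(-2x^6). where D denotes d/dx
-1440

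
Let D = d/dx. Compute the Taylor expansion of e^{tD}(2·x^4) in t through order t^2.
2 x^{2} \left(6 t^{2} + 4 t x + x^{2}\right)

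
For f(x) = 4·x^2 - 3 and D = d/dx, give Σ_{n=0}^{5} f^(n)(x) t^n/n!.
4 t^{2} + 8 t x + 4 x^{2} - 3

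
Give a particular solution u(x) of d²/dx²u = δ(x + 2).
\frac{|x + 2|}{2}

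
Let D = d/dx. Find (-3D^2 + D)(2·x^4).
8 x^{2} \left(x - 9\right)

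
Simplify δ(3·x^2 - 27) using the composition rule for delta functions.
\frac{\delta(x - 3) + \delta(x + 3)}{18}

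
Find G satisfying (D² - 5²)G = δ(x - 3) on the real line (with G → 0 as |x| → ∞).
-\frac{e^{-5|x - 3|}}{10}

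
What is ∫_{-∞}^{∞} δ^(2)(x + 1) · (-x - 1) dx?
0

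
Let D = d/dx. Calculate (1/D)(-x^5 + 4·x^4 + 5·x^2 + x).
- \frac{x^{6}}{6} + \frac{4 x^{5}}{5} + \frac{5 x^{3}}{3} + \frac{x^{2}}{2}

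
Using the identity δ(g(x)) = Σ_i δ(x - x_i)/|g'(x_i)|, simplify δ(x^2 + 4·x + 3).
\frac{\delta(x + 1) + \delta(x + 3)}{2}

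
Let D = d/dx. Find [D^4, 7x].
28D^{3}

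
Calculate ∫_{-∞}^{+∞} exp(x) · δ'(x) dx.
-1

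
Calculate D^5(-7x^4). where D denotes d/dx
0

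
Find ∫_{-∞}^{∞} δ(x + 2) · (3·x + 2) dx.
-4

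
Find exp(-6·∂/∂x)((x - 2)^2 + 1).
x^{2} - 16 x + 65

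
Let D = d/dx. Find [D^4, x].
4D^{3}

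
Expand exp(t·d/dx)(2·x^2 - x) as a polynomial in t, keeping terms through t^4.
2 t^{2} + t \left(4 x - 1\right) + 2 x^{2} - x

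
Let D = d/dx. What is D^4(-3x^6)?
- 1080 x^{2}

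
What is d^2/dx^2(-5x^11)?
- 550 x^{9}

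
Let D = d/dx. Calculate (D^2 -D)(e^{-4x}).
20 e^{- 4 x}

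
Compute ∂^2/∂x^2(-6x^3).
- 36 x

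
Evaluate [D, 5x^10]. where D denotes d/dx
50 x^{9}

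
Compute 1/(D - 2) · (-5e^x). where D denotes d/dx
5 e^{x}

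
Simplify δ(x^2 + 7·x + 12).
\frac{\delta(x + 3) + \delta(x + 4)}{1}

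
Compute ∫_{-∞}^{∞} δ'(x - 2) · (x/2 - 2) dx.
- \frac{1}{2}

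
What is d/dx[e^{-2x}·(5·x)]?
5 \left(1 - 2 x\right) e^{- 2 x}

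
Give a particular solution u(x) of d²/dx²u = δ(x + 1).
\frac{|x + 1|}{2}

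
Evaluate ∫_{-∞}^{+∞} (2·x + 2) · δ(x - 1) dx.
4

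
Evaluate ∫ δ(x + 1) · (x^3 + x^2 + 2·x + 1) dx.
-1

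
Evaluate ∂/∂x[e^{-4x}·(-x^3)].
x^{2} \left(4 x - 3\right) e^{- 4 x}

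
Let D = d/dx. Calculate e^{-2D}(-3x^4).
- 3 x^{4} + 24 x^{3} - 72 x^{2} + 96 x - 48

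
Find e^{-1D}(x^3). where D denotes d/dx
x^{3} - 3 x^{2} + 3 x - 1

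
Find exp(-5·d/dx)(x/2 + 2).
\frac{x}{2} - \frac{1}{2}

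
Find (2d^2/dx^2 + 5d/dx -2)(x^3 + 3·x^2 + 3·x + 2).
- 2 x^{3} + 9 x^{2} + 36 x + 23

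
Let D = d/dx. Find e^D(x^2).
x^{2} + 2 x + 1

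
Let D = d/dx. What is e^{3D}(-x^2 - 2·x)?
- x^{2} - 8 x - 15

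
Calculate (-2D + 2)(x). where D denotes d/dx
2 x - 2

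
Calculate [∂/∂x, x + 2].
1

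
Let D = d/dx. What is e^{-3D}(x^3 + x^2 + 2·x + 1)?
x^{3} - 8 x^{2} + 23 x - 23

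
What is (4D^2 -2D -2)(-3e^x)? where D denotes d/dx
0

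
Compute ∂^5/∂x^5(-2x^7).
- 5040 x^{2}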